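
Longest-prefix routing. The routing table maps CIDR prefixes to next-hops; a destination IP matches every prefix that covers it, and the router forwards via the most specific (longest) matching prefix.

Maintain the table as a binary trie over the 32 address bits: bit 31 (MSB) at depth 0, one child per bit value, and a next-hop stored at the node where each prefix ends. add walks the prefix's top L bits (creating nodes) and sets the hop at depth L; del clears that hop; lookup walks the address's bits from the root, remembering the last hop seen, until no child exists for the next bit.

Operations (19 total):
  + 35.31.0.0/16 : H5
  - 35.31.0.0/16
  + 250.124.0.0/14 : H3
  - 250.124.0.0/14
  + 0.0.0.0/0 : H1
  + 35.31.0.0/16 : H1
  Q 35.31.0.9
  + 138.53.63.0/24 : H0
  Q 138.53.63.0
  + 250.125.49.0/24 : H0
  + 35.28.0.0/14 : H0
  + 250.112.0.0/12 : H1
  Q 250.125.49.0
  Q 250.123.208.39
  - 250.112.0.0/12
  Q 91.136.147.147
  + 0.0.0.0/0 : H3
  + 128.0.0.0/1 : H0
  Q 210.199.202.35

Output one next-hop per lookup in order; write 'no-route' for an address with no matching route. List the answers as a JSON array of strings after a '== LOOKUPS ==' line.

Process each operation:
  add 35.31.0.0/16 -> H5 at depth 16
  del 35.31.0.0/16 (clear depth 16)
  add 250.124.0.0/14 -> H3 at depth 14
  del 250.124.0.0/14 (clear depth 14)
  add 0.0.0.0/0 -> H1 at depth 0
  add 35.31.0.0/16 -> H1 at depth 16
  lookup 35.31.0.9: bits 0010001100011111 walk d0:H1→d1:-→d2:-→d3:-→d4:-→d5:-→d6:-→d7:-→d8:-→d9:-→d10:-→d11:-→d12:-→d13:-→d14:-→d15:-→d16:H1 -> H1
  add 138.53.63.0/24 -> H0 at depth 24
  lookup 138.53.63.0: bits 100010100011010100111111 walk d0:H1→d1:-→d2:-→d3:-→d4:-→d5:-→d6:-→d7:-→d8:-→d9:-→d10:-→d11:-→d12:-→d13:-→d14:-→d15:-→d16:-→d17:-→d18:-→d19:-→d20:-→d21:-→d22:-→d23:-→d24:H0 -> H0
  add 250.125.49.0/24 -> H0 at depth 24
  add 35.28.0.0/14 -> H0 at depth 14
  add 250.112.0.0/12 -> H1 at depth 12
  lookup 250.125.49.0: bits 111110100111110100110001 walk d0:H1→d1:-→d2:-→d3:-→d4:-→d5:-→d6:-→d7:-→d8:-→d9:-→d10:-→d11:-→d12:H1→d13:-→d14:-→d15:-→d16:-→d17:-→d18:-→d19:-→d20:-→d21:-→d22:-→d23:-→d24:H0 -> H0
  lookup 250.123.208.39: bits 1111101001111 walk d0:H1→d1:-→d2:-→d3:-→d4:-→d5:-→d6:-→d7:-→d8:-→d9:-→d10:-→d11:-→d12:H1→d13:- -> H1
  del 250.112.0.0/12 (clear depth 12)
  lookup 91.136.147.147: bits 0 walk d0:H1→d1:- -> H1
  add 0.0.0.0/0 -> H3 at depth 0
  add 128.0.0.0/1 -> H0 at depth 1
  lookup 210.199.202.35: bits 11 walk d0:H3→d1:H0→d2:- -> H0

== LOOKUPS ==
["H1","H0","H0","H1","H1","H0"]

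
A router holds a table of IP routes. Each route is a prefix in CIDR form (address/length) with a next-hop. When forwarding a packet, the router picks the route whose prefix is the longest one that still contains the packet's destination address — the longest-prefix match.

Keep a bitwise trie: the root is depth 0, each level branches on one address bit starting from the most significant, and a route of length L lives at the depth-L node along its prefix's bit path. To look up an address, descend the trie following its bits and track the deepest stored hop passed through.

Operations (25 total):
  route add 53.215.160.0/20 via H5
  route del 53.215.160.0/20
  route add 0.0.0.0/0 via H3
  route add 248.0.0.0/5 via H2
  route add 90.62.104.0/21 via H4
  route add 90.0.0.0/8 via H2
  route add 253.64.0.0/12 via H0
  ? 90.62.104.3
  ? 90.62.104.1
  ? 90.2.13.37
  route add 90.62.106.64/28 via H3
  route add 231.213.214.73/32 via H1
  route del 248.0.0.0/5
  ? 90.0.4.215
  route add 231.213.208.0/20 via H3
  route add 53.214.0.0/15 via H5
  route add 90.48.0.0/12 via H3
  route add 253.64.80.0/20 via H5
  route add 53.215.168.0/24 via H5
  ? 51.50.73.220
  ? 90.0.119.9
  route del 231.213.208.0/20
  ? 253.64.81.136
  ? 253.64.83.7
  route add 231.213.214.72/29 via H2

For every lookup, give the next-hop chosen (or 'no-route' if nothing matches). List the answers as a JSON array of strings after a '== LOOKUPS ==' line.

Trace:
  + 53.215.160.0/20 (H5) depth=20
  - 53.215.160.0/20 clear@20
  + 0.0.0.0/0 (H3) depth=0
  + 248.0.0.0/5 (H2) depth=5
  + 90.62.104.0/21 (H4) depth=21
  + 90.0.0.0/8 (H2) depth=8
  + 253.64.0.0/12 (H0) depth=12
  lookup 90.62.104.3: bits 010110100011111001101 walk d0:H3→d1:-→d2:-→d3:-→d4:-→d5:-→d6:-→d7:-→d8:H2→d9:-→d10:-→d11:-→d12:-→d13:-→d14:-→d15:-→d16:-→d17:-→d18:-→d19:-→d20:-→d21:H4 -> H4
  lookup 90.62.104.1: bits 010110100011111001101 walk d0:H3→d1:-→d2:-→d3:-→d4:-→d5:-→d6:-→d7:-→d8:H2→d9:-→d10:-→d11:-→d12:-→d13:-→d14:-→d15:-→d16:-→d17:-→d18:-→d19:-→d20:-→d21:H4 -> H4
  lookup 90.2.13.37: bits 0101101000 walk d0:H3→d1:-→d2:-→d3:-→d4:-→d5:-→d6:-→d7:-→d8:H2→d9:-→d10:- -> H2
  + 90.62.106.64/28 (H3) depth=28
  + 231.213.214.73/32 (H1) depth=32
  - 248.0.0.0/5 clear@5
  lookup 90.0.4.215: bits 0101101000 walk d0:H3→d1:-→d2:-→d3:-→d4:-→d5:-→d6:-→d7:-→d8:H2→d9:-→d10:- -> H2
  + 231.213.208.0/20 (H3) depth=20
  + 53.214.0.0/15 (H5) depth=15
  + 90.48.0.0/12 (H3) depth=12
  + 253.64.80.0/20 (H5) depth=20
  + 53.215.168.0/24 (H5) depth=24
  lookup 51.50.73.220: bits 00110 walk d0:H3→d1:-→d2:-→d3:-→d4:-→d5:- -> H3
  lookup 90.0.119.9: bits 0101101000 walk d0:H3→d1:-→d2:-→d3:-→d4:-→d5:-→d6:-→d7:-→d8:H2→d9:-→d10:- -> H2
  - 231.213.208.0/20 clear@20
  lookup 253.64.81.136: bits 11111101010000000101 walk d0:H3→d1:-→d2:-→d3:-→d4:-→d5:-→d6:-→d7:-→d8:-→d9:-→d10:-→d11:-→d12:H0→d13:-→d14:-→d15:-→d16:-→d17:-→d18:-→d19:-→d20:H5 -> H5
  lookup 253.64.83.7: bits 11111101010000000101 walk d0:H3→d1:-→d2:-→d3:-→d4:-→d5:-→d6:-→d7:-→d8:-→d9:-→d10:-→d11:-→d12:H0→d13:-→d14:-→d15:-→d16:-→d17:-→d18:-→d19:-→d20:H5 -> H5
  + 231.213.214.72/29 (H2) depth=29

== LOOKUPS ==
["H4","H4","H2","H2","H3","H2","H5","H5"]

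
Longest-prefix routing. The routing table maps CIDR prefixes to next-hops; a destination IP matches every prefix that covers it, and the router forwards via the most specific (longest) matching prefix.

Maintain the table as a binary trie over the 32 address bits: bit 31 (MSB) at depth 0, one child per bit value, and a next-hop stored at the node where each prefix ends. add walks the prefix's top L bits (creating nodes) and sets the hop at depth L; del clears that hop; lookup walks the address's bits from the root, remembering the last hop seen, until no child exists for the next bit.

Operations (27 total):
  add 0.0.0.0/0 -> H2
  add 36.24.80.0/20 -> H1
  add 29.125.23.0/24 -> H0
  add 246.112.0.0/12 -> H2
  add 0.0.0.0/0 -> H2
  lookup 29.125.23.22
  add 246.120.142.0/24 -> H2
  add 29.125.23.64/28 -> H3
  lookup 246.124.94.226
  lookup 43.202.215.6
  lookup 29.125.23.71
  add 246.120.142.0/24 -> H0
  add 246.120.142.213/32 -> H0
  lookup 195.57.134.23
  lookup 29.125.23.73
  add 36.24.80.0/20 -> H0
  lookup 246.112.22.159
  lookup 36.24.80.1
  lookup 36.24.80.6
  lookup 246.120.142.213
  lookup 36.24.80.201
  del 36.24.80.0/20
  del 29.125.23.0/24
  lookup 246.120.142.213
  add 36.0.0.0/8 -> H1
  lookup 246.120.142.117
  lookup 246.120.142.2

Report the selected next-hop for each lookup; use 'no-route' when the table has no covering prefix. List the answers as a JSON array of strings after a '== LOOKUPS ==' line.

Process each operation:
  + 0.0.0.0/0 (H2) depth=0
  + 36.24.80.0/20 (H1) depth=20
  + 29.125.23.0/24 (H0) depth=24
  + 246.112.0.0/12 (H2) depth=12
  + 0.0.0.0/0 (H2) depth=0
  lookup 29.125.23.22: bits 000111010111110100010111 walk d0:H2→d1:-→d2:-→d3:-→d4:-→d5:-→d6:-→d7:-→d8:-→d9:-→d10:-→d11:-→d12:-→d13:-→d14:-→d15:-→d16:-→d17:-→d18:-→d19:-→d20:-→d21:-→d22:-→d23:-→d24:H0 -> H0
  + 246.120.142.0/24 (H2) depth=24
  + 29.125.23.64/28 (H3) depth=28
  lookup 246.124.94.226: bits 1111011001111 walk d0:H2→d1:-→d2:-→d3:-→d4:-→d5:-→d6:-→d7:-→d8:-→d9:-→d10:-→d11:-→d12:H2→d13:- -> H2
  lookup 43.202.215.6: bits 0010 walk d0:H2→d1:-→d2:-→d3:-→d4:- -> H2
  lookup 29.125.23.71: bits 0001110101111101000101110100 walk d0:H2→d1:-→d2:-→d3:-→d4:-→d5:-→d6:-→d7:-→d8:-→d9:-→d10:-→d11:-→d12:-→d13:-→d14:-→d15:-→d16:-→d17:-→d18:-→d19:-→d20:-→d21:-→d22:-→d23:-→d24:H0→d25:-→d26:-→d27:-→d28:H3 -> H3
  + 246.120.142.0/24 (H0) depth=24
  + 246.120.142.213/32 (H0) depth=32
  lookup 195.57.134.23: bits 11 walk d0:H2→d1:-→d2:- -> H2
  lookup 29.125.23.73: bits 0001110101111101000101110100 walk d0:H2→d1:-→d2:-→d3:-→d4:-→d5:-→d6:-→d7:-→d8:-→d9:-→d10:-→d11:-→d12:-→d13:-→d14:-→d15:-→d16:-→d17:-→d18:-→d19:-→d20:-→d21:-→d22:-→d23:-→d24:H0→d25:-→d26:-→d27:-→d28:H3 -> H3
  + 36.24.80.0/20 (H0) depth=20
  lookup 246.112.22.159: bits 111101100111 walk d0:H2→d1:-→d2:-→d3:-→d4:-→d5:-→d6:-→d7:-→d8:-→d9:-→d10:-→d11:-→d12:H2 -> H2
  lookup 36.24.80.1: bits 00100100000110000101 walk d0:H2→d1:-→d2:-→d3:-→d4:-→d5:-→d6:-→d7:-→d8:-→d9:-→d10:-→d11:-→d12:-→d13:-→d14:-→d15:-→d16:-→d17:-→d18:-→d19:-→d20:H0 -> H0
  lookup 36.24.80.6: bits 00100100000110000101 walk d0:H2→d1:-→d2:-→d3:-→d4:-→d5:-→d6:-→d7:-→d8:-→d9:-→d10:-→d11:-→d12:-→d13:-→d14:-→d15:-→d16:-→d17:-→d18:-→d19:-→d20:H0 -> H0
  lookup 246.120.142.213: bits 11110110011110001000111011010101 walk d0:H2→d1:-→d2:-→d3:-→d4:-→d5:-→d6:-→d7:-→d8:-→d9:-→d10:-→d11:-→d12:H2→d13:-→d14:-→d15:-→d16:-→d17:-→d18:-→d19:-→d20:-→d21:-→d22:-→d23:-→d24:H0→d25:-→d26:-→d27:-→d28:-→d29:-→d30:-→d31:-→d32:H0 -> H0
  lookup 36.24.80.201: bits 00100100000110000101 walk d0:H2→d1:-→d2:-→d3:-→d4:-→d5:-→d6:-→d7:-→d8:-→d9:-→d10:-→d11:-→d12:-→d13:-→d14:-→d15:-→d16:-→d17:-→d18:-→d19:-→d20:H0 -> H0
  - 36.24.80.0/20 clear@20
  - 29.125.23.0/24 clear@24
  lookup 246.120.142.213: bits 11110110011110001000111011010101 walk d0:H2→d1:-→d2:-→d3:-→d4:-→d5:-→d6:-→d7:-→d8:-→d9:-→d10:-→d11:-→d12:H2→d13:-→d14:-→d15:-→d16:-→d17:-→d18:-→d19:-→d20:-→d21:-→d22:-→d23:-→d24:H0→d25:-→d26:-→d27:-→d28:-→d29:-→d30:-→d31:-→d32:H0 -> H0
  + 36.0.0.0/8 (H1) depth=8
  lookup 246.120.142.117: bits 111101100111100010001110 walk d0:H2→d1:-→d2:-→d3:-→d4:-→d5:-→d6:-→d7:-→d8:-→d9:-→d10:-→d11:-→d12:H2→d13:-→d14:-→d15:-→d16:-→d17:-→d18:-→d19:-→d20:-→d21:-→d22:-→d23:-→d24:H0 -> H0
  lookup 246.120.142.2: bits 111101100111100010001110 walk d0:H2→d1:-→d2:-→d3:-→d4:-→d5:-→d6:-→d7:-→d8:-→d9:-→d10:-→d11:-→d12:H2→d13:-→d14:-→d15:-→d16:-→d17:-→d18:-→d19:-→d20:-→d21:-→d22:-→d23:-→d24:H0 -> H0

== LOOKUPS ==
["H0","H2","H2","H3","H2","H3","H2","H0","H0","H0","H0","H0","H0","H0"]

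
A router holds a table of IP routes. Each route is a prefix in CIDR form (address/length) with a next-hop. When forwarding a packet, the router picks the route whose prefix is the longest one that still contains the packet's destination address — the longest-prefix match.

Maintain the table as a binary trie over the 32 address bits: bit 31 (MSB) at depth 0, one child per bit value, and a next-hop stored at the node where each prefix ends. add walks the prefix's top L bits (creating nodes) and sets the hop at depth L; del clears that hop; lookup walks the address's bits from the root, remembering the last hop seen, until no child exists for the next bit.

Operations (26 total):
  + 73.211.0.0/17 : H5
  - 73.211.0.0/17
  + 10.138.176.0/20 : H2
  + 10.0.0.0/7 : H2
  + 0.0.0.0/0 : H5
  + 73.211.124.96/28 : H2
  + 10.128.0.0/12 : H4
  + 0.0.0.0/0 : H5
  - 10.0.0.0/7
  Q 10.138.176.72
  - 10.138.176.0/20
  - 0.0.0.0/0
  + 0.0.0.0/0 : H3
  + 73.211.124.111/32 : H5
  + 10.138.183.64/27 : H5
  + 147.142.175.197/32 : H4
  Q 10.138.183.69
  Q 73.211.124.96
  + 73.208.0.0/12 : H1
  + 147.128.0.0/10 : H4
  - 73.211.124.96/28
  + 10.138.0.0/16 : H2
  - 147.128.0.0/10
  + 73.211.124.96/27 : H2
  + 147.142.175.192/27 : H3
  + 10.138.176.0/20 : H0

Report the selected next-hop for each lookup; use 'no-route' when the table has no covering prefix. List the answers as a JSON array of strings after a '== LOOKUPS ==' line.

Trace:
  add 73.211.0.0/17 -> H5 at depth 17
  - 73.211.0.0/17 clear@17
  add 10.138.176.0/20 -> H2 at depth 20
  add 10.0.0.0/7 -> H2 at depth 7
  add 0.0.0.0/0 -> H5 at depth 0
  add 73.211.124.96/28 -> H2 at depth 28
  add 10.128.0.0/12 -> H4 at depth 12
  add 0.0.0.0/0 -> H5 at depth 0
  - 10.0.0.0/7 clear@7
  lookup 10.138.176.72: bits 00001010100010101011 walk d0:H5→d1:-→d2:-→d3:-→d4:-→d5:-→d6:-→d7:-→d8:-→d9:-→d10:-→d11:-→d12:H4→d13:-→d14:-→d15:-→d16:-→d17:-→d18:-→d19:-→d20:H2 -> H2
  - 10.138.176.0/20 clear@20
  - 0.0.0.0/0 clear@0
  add 0.0.0.0/0 -> H3 at depth 0
  add 73.211.124.111/32 -> H5 at depth 32
  add 10.138.183.64/27 -> H5 at depth 27
  add 147.142.175.197/32 -> H4 at depth 32
  lookup 10.138.183.69: bits 000010101000101010110111010 walk d0:H3→d1:-→d2:-→d3:-→d4:-→d5:-→d6:-→d7:-→d8:-→d9:-→d10:-→d11:-→d12:H4→d13:-→d14:-→d15:-→d16:-→d17:-→d18:-→d19:-→d20:-→d21:-→d22:-→d23:-→d24:-→d25:-→d26:-→d27:H5 -> H5
  lookup 73.211.124.96: bits 0100100111010011011111000110 walk d0:H3→d1:-→d2:-→d3:-→d4:-→d5:-→d6:-→d7:-→d8:-→d9:-→d10:-→d11:-→d12:-→d13:-→d14:-→d15:-→d16:-→d17:-→d18:-→d19:-→d20:-→d21:-→d22:-→d23:-→d24:-→d25:-→d26:-→d27:-→d28:H2 -> H2
  add 73.208.0.0/12 -> H1 at depth 12
  add 147.128.0.0/10 -> H4 at depth 10
  - 73.211.124.96/28 clear@28
  add 10.138.0.0/16 -> H2 at depth 16
  - 147.128.0.0/10 clear@10
  add 73.211.124.96/27 -> H2 at depth 27
  add 147.142.175.192/27 -> H3 at depth 27
  add 10.138.176.0/20 -> H0 at depth 20

== LOOKUPS ==
["H2","H5","H2"]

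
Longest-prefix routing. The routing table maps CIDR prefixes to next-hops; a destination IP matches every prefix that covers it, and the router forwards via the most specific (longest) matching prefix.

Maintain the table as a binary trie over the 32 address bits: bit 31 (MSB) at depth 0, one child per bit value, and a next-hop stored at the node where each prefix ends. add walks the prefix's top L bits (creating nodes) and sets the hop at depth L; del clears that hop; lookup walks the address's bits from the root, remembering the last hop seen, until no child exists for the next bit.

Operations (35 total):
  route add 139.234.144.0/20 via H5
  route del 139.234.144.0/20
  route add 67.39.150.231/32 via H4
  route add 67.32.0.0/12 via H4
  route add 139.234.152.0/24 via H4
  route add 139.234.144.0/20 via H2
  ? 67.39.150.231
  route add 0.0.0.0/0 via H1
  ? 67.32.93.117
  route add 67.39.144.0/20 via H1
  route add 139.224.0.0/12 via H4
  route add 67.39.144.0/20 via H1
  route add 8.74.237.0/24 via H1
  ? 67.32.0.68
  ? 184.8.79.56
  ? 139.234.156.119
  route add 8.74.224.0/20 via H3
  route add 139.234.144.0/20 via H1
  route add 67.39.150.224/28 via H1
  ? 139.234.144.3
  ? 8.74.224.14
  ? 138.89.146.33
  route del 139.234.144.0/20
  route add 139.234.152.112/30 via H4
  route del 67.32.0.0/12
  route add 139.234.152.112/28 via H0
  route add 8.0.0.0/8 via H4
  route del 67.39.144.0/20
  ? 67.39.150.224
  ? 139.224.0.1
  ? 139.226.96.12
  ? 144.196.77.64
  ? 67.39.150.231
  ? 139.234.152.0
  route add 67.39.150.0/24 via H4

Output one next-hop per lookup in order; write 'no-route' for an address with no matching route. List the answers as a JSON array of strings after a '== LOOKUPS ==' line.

Apply in order:
  + 139.234.144.0/20 (H5) depth=20
  del 139.234.144.0/20 (clear depth 20)
  + 67.39.150.231/32 (H4) depth=32
  + 67.32.0.0/12 (H4) depth=12
  + 139.234.152.0/24 (H4) depth=24
  + 139.234.144.0/20 (H2) depth=20
  Q 67.39.150.231: descend 01000011001001111001011011100111 ; hops seen [H4,H4] ; pick H4
  + 0.0.0.0/0 (H1) depth=0
  Q 67.32.93.117: descend 0100001100100 ; hops seen [H1,H4] ; pick H4
  + 67.39.144.0/20 (H1) depth=20
  + 139.224.0.0/12 (H4) depth=12
  + 67.39.144.0/20 (H1) depth=20
  + 8.74.237.0/24 (H1) depth=24
  Q 67.32.0.68: descend 0100001100100 ; hops seen [H1,H4] ; pick H4
  Q 184.8.79.56: descend 10 ; hops seen [H1] ; pick H1
  Q 139.234.156.119: descend 100010111110101010011 ; hops seen [H1,H4,H2] ; pick H2
  + 8.74.224.0/20 (H3) depth=20
  + 139.234.144.0/20 (H1) depth=20
  + 67.39.150.224/28 (H1) depth=28
  Q 139.234.144.3: descend 10001011111010101001 ; hops seen [H1,H4,H1] ; pick H1
  Q 8.74.224.14: descend 00001000010010101110 ; hops seen [H1,H3] ; pick H3
  Q 138.89.146.33: descend 1000101 ; hops seen [H1] ; pick H1
  del 139.234.144.0/20 (clear depth 20)
  + 139.234.152.112/30 (H4) depth=30
  del 67.32.0.0/12 (clear depth 12)
  + 139.234.152.112/28 (H0) depth=28
  + 8.0.0.0/8 (H4) depth=8
  del 67.39.144.0/20 (clear depth 20)
  Q 67.39.150.224: descend 01000011001001111001011011100 ; hops seen [H1,H1] ; pick H1
  Q 139.224.0.1: descend 100010111110 ; hops seen [H1,H4] ; pick H4
  Q 139.226.96.12: descend 100010111110 ; hops seen [H1,H4] ; pick H4
  Q 144.196.77.64: descend 100 ; hops seen [H1] ; pick H1
  Q 67.39.150.231: descend 01000011001001111001011011100111 ; hops seen [H1,H1,H4] ; pick H4
  Q 139.234.152.0: descend 1000101111101010100110000 ; hops seen [H1,H4,H4] ; pick H4
  + 67.39.150.0/24 (H4) depth=24

== LOOKUPS ==
["H4","H4","H4","H1","H2","H1","H3","H1","H1","H4","H4","H1","H4","H4"]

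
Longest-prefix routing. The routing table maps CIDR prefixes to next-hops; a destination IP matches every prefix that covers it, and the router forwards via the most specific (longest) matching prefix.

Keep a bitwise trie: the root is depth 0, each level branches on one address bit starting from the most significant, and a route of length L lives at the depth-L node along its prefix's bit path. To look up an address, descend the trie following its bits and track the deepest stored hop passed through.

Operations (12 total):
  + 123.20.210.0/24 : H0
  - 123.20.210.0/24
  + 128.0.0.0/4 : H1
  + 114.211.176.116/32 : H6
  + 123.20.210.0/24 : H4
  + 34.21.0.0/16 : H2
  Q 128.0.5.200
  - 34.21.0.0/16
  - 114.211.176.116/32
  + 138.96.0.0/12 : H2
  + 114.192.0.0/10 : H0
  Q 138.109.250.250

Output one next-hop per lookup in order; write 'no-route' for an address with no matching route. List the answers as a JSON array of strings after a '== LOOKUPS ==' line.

Apply in order:
  + 123.20.210.0/24 (H0) depth=24
  - 123.20.210.0/24 clear@24
  + 128.0.0.0/4 (H1) depth=4
  + 114.211.176.116/32 (H6) depth=32
  + 123.20.210.0/24 (H4) depth=24
  + 34.21.0.0/16 (H2) depth=16
  Q 128.0.5.200: descend 1000 ; hops seen [H1] ; pick H1
  - 34.21.0.0/16 clear@16
  - 114.211.176.116/32 clear@32
  + 138.96.0.0/12 (H2) depth=12
  + 114.192.0.0/10 (H0) depth=10
  Q 138.109.250.250: descend 100010100110 ; hops seen [H1,H2] ; pick H2

== LOOKUPS ==
["H1","H2"]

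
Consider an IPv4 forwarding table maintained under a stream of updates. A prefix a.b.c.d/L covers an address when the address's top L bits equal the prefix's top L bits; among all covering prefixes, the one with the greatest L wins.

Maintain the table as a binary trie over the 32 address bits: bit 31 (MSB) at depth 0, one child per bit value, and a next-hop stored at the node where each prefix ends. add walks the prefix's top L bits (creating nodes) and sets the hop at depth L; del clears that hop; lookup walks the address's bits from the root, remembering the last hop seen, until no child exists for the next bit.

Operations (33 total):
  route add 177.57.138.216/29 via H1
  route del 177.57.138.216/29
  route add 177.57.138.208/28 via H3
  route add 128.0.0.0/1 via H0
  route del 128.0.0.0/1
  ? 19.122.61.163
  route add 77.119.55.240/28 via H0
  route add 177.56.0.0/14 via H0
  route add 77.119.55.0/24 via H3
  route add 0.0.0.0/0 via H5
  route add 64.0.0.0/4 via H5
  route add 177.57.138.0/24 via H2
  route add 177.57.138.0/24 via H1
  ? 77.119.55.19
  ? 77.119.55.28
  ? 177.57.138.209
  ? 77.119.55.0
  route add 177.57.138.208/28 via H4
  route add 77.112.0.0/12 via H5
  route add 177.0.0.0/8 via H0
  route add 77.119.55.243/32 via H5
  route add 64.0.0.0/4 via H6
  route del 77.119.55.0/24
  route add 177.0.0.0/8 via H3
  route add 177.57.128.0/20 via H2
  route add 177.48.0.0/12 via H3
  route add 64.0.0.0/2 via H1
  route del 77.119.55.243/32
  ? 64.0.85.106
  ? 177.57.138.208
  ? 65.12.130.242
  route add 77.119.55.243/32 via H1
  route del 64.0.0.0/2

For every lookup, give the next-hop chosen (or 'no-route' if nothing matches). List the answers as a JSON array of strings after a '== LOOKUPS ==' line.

Process each operation:
  add 177.57.138.216/29 -> H1 at depth 29
  del 177.57.138.216/29 (clear depth 29)
  add 177.57.138.208/28 -> H3 at depth 28
  add 128.0.0.0/1 -> H0 at depth 1
  del 128.0.0.0/1 (clear depth 1)
  ? 19.122.61.163  path d0:-  best=no-route
  add 77.119.55.240/28 -> H0 at depth 28
  add 177.56.0.0/14 -> H0 at depth 14
  add 77.119.55.0/24 -> H3 at depth 24
  add 0.0.0.0/0 -> H5 at depth 0
  add 64.0.0.0/4 -> H5 at depth 4
  add 177.57.138.0/24 -> H2 at depth 24
  add 177.57.138.0/24 -> H1 at depth 24
  ? 77.119.55.19  path d0:H5→d1:-→d2:-→d3:-→d4:H5→d5:-→d6:-→d7:-→d8:-→d9:-→d10:-→d11:-→d12:-→d13:-→d14:-→d15:-→d16:-→d17:-→d18:-→d19:-→d20:-→d21:-→d22:-→d23:-→d24:H3  best=H3
  ? 77.119.55.28  path d0:H5→d1:-→d2:-→d3:-→d4:H5→d5:-→d6:-→d7:-→d8:-→d9:-→d10:-→d11:-→d12:-→d13:-→d14:-→d15:-→d16:-→d17:-→d18:-→d19:-→d20:-→d21:-→d22:-→d23:-→d24:H3  best=H3
  ? 177.57.138.209  path d0:H5→d1:-→d2:-→d3:-→d4:-→d5:-→d6:-→d7:-→d8:-→d9:-→d10:-→d11:-→d12:-→d13:-→d14:H0→d15:-→d16:-→d17:-→d18:-→d19:-→d20:-→d21:-→d22:-→d23:-→d24:H1→d25:-→d26:-→d27:-→d28:H3  best=H3
  ? 77.119.55.0  path d0:H5→d1:-→d2:-→d3:-→d4:H5→d5:-→d6:-→d7:-→d8:-→d9:-→d10:-→d11:-→d12:-→d13:-→d14:-→d15:-→d16:-→d17:-→d18:-→d19:-→d20:-→d21:-→d22:-→d23:-→d24:H3  best=H3
  add 177.57.138.208/28 -> H4 at depth 28
  add 77.112.0.0/12 -> H5 at depth 12
  add 177.0.0.0/8 -> H0 at depth 8
  add 77.119.55.243/32 -> H5 at depth 32
  add 64.0.0.0/4 -> H6 at depth 4
  del 77.119.55.0/24 (clear depth 24)
  add 177.0.0.0/8 -> H3 at depth 8
  add 177.57.128.0/20 -> H2 at depth 20
  add 177.48.0.0/12 -> H3 at depth 12
  add 64.0.0.0/2 -> H1 at depth 2
  del 77.119.55.243/32 (clear depth 32)
  ? 64.0.85.106  path d0:H5→d1:-→d2:H1→d3:-→d4:H6  best=H6
  ? 177.57.138.208  path d0:H5→d1:-→d2:-→d3:-→d4:-→d5:-→d6:-→d7:-→d8:H3→d9:-→d10:-→d11:-→d12:H3→d13:-→d14:H0→d15:-→d16:-→d17:-→d18:-→d19:-→d20:H2→d21:-→d22:-→d23:-→d24:H1→d25:-→d26:-→d27:-→d28:H4  best=H4
  ? 65.12.130.242  path d0:H5→d1:-→d2:H1→d3:-→d4:H6  best=H6
  add 77.119.55.243/32 -> H1 at depth 32
  del 64.0.0.0/2 (clear depth 2)

== LOOKUPS ==
["no-route","H3","H3","H3","H3","H6","H4","H6"]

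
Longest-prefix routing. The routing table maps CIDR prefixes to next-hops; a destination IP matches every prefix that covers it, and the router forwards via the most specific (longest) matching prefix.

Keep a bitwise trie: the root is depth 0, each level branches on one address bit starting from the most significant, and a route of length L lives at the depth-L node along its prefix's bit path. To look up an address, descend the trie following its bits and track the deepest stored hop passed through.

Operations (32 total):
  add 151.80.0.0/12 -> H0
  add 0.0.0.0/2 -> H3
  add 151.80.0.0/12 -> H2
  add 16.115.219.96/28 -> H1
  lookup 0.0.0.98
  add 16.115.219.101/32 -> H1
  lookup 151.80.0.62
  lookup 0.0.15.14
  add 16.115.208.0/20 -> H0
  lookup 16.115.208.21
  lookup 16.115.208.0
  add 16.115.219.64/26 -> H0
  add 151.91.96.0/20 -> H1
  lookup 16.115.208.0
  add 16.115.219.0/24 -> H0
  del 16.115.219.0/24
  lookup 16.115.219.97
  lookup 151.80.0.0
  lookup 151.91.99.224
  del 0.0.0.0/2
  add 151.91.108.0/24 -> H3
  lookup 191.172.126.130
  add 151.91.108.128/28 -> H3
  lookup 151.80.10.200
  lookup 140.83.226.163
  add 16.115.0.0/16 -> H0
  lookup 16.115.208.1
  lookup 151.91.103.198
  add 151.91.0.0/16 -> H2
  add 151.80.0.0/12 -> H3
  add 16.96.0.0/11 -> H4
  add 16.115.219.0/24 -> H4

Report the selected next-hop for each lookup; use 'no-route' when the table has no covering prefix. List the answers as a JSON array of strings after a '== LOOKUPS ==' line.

Apply in order:
  add 151.80.0.0/12 -> H0 at depth 12
  add 0.0.0.0/2 -> H3 at depth 2
  add 151.80.0.0/12 -> H2 at depth 12
  add 16.115.219.96/28 -> H1 at depth 28
  lookup 0.0.0.98: bits 000 walk d0:-→d1:-→d2:H3→d3:- -> H3
  add 16.115.219.101/32 -> H1 at depth 32
  lookup 151.80.0.62: bits 100101110101 walk d0:-→d1:-→d2:-→d3:-→d4:-→d5:-→d6:-→d7:-→d8:-→d9:-→d10:-→d11:-→d12:H2 -> H2
  lookup 0.0.15.14: bits 000 walk d0:-→d1:-→d2:H3→d3:- -> H3
  add 16.115.208.0/20 -> H0 at depth 20
  lookup 16.115.208.21: bits 00010000011100111101 walk d0:-→d1:-→d2:H3→d3:-→d4:-→d5:-→d6:-→d7:-→d8:-→d9:-→d10:-→d11:-→d12:-→d13:-→d14:-→d15:-→d16:-→d17:-→d18:-→d19:-→d20:H0 -> H0
  lookup 16.115.208.0: bits 00010000011100111101 walk d0:-→d1:-→d2:H3→d3:-→d4:-→d5:-→d6:-→d7:-→d8:-→d9:-→d10:-→d11:-→d12:-→d13:-→d14:-→d15:-→d16:-→d17:-→d18:-→d19:-→d20:H0 -> H0
  add 16.115.219.64/26 -> H0 at depth 26
  add 151.91.96.0/20 -> H1 at depth 20
  lookup 16.115.208.0: bits 00010000011100111101 walk d0:-→d1:-→d2:H3→d3:-→d4:-→d5:-→d6:-→d7:-→d8:-→d9:-→d10:-→d11:-→d12:-→d13:-→d14:-→d15:-→d16:-→d17:-→d18:-→d19:-→d20:H0 -> H0
  add 16.115.219.0/24 -> H0 at depth 24
  del 16.115.219.0/24 (clear depth 24)
  lookup 16.115.219.97: bits 00010000011100111101101101100 walk d0:-→d1:-→d2:H3→d3:-→d4:-→d5:-→d6:-→d7:-→d8:-→d9:-→d10:-→d11:-→d12:-→d13:-→d14:-→d15:-→d16:-→d17:-→d18:-→d19:-→d20:H0→d21:-→d22:-→d23:-→d24:-→d25:-→d26:H0→d27:-→d28:H1→d29:- -> H1
  lookup 151.80.0.0: bits 100101110101 walk d0:-→d1:-→d2:-→d3:-→d4:-→d5:-→d6:-→d7:-→d8:-→d9:-→d10:-→d11:-→d12:H2 -> H2
  lookup 151.91.99.224: bits 10010111010110110110 walk d0:-→d1:-→d2:-→d3:-→d4:-→d5:-→d6:-→d7:-→d8:-→d9:-→d10:-→d11:-→d12:H2→d13:-→d14:-→d15:-→d16:-→d17:-→d18:-→d19:-→d20:H1 -> H1
  del 0.0.0.0/2 (clear depth 2)
  add 151.91.108.0/24 -> H3 at depth 24
  lookup 191.172.126.130: bits 10 walk d0:-→d1:-→d2:- -> no-route
  add 151.91.108.128/28 -> H3 at depth 28
  lookup 151.80.10.200: bits 100101110101 walk d0:-→d1:-→d2:-→d3:-→d4:-→d5:-→d6:-→d7:-→d8:-→d9:-→d10:-→d11:-→d12:H2 -> H2
  lookup 140.83.226.163: bits 100 walk d0:-→d1:-→d2:-→d3:- -> no-route
  add 16.115.0.0/16 -> H0 at depth 16
  lookup 16.115.208.1: bits 00010000011100111101 walk d0:-→d1:-→d2:-→d3:-→d4:-→d5:-→d6:-→d7:-→d8:-→d9:-→d10:-→d11:-→d12:-→d13:-→d14:-→d15:-→d16:H0→d17:-→d18:-→d19:-→d20:H0 -> H0
  lookup 151.91.103.198: bits 10010111010110110110 walk d0:-→d1:-→d2:-→d3:-→d4:-→d5:-→d6:-→d7:-→d8:-→d9:-→d10:-→d11:-→d12:H2→d13:-→d14:-→d15:-→d16:-→d17:-→d18:-→d19:-→d20:H1 -> H1
  add 151.91.0.0/16 -> H2 at depth 16
  add 151.80.0.0/12 -> H3 at depth 12
  add 16.96.0.0/11 -> H4 at depth 11
  add 16.115.219.0/24 -> H4 at depth 24

== LOOKUPS ==
["H3","H2","H3","H0","H0","H0","H1","H2","H1","no-route","H2","no-route","H0","H1"]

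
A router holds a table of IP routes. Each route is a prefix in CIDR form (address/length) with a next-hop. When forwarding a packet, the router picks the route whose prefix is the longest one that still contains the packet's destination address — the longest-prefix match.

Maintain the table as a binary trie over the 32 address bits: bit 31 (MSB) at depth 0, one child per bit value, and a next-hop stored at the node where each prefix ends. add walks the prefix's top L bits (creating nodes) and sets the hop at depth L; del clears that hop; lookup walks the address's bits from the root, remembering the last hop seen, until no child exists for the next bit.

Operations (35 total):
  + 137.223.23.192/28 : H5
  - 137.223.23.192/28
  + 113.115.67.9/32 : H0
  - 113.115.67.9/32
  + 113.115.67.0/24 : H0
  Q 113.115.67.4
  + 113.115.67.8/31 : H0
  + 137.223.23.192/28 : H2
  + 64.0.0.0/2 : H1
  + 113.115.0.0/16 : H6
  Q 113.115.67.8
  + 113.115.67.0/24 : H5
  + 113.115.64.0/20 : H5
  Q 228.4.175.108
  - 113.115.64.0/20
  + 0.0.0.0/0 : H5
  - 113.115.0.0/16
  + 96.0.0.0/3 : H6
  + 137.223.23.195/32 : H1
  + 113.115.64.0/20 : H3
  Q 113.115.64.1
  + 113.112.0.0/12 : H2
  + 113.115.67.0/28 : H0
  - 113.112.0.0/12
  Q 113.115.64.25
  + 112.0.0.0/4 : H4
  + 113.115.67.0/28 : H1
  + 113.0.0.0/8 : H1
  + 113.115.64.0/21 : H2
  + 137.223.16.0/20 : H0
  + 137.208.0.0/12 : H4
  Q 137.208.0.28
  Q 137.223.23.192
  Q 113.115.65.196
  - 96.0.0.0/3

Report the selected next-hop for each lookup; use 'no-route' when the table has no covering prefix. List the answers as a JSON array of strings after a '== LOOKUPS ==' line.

Trace:
  + 137.223.23.192/28 (H5) depth=28
  - 137.223.23.192/28 clear@28
  + 113.115.67.9/32 (H0) depth=32
  - 113.115.67.9/32 clear@32
  + 113.115.67.0/24 (H0) depth=24
  Q 113.115.67.4: descend 0111000101110011010000110000 ; hops seen [H0] ; pick H0
  + 113.115.67.8/31 (H0) depth=31
  + 137.223.23.192/28 (H2) depth=28
  + 64.0.0.0/2 (H1) depth=2
  + 113.115.0.0/16 (H6) depth=16
  Q 113.115.67.8: descend 0111000101110011010000110000100 ; hops seen [H1,H6,H0,H0] ; pick H0
  + 113.115.67.0/24 (H5) depth=24
  + 113.115.64.0/20 (H5) depth=20
  Q 228.4.175.108: descend 1 ; hops seen [∅] ; pick no-route
  - 113.115.64.0/20 clear@20
  + 0.0.0.0/0 (H5) depth=0
  - 113.115.0.0/16 clear@16
  + 96.0.0.0/3 (H6) depth=3
  + 137.223.23.195/32 (H1) depth=32
  + 113.115.64.0/20 (H3) depth=20
  Q 113.115.64.1: descend 0111000101110011010000 ; hops seen [H5,H1,H6,H3] ; pick H3
  + 113.112.0.0/12 (H2) depth=12
  + 113.115.67.0/28 (H0) depth=28
  - 113.112.0.0/12 clear@12
  Q 113.115.64.25: descend 0111000101110011010000 ; hops seen [H5,H1,H6,H3] ; pick H3
  + 112.0.0.0/4 (H4) depth=4
  + 113.115.67.0/28 (H1) depth=28
  + 113.0.0.0/8 (H1) depth=8
  + 113.115.64.0/21 (H2) depth=21
  + 137.223.16.0/20 (H0) depth=20
  + 137.208.0.0/12 (H4) depth=12
  Q 137.208.0.28: descend 100010011101 ; hops seen [H5,H4] ; pick H4
  Q 137.223.23.192: descend 100010011101111100010111110000 ; hops seen [H5,H4,H0,H2] ; pick H2
  Q 113.115.65.196: descend 0111000101110011010000 ; hops seen [H5,H1,H6,H4,H1,H3,H2] ; pick H2
  - 96.0.0.0/3 clear@3

== LOOKUPS ==
["H0","H0","no-route","H3","H3","H4","H2","H2"]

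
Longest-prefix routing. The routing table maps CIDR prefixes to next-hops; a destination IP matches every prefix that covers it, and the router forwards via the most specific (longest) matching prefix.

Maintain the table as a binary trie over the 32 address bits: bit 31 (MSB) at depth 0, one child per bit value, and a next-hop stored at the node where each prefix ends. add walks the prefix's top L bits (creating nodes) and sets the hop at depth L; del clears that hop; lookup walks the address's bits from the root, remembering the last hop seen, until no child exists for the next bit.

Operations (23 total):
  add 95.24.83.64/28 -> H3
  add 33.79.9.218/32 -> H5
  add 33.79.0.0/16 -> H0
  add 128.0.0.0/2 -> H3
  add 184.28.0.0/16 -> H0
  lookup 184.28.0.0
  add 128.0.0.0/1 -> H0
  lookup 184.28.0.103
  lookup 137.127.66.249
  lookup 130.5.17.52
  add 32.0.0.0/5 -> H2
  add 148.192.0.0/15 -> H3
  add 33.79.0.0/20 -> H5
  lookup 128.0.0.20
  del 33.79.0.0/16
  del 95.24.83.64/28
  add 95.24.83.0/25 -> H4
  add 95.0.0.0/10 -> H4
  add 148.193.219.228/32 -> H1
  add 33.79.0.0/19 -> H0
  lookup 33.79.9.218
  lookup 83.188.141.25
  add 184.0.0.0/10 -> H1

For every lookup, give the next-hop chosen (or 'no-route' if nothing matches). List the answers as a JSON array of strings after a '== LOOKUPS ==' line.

Apply in order:
  add 95.24.83.64/28 -> H3 at depth 28
  add 33.79.9.218/32 -> H5 at depth 32
  add 33.79.0.0/16 -> H0 at depth 16
  add 128.0.0.0/2 -> H3 at depth 2
  add 184.28.0.0/16 -> H0 at depth 16
  ? 184.28.0.0  path d0:-→d1:-→d2:H3→d3:-→d4:-→d5:-→d6:-→d7:-→d8:-→d9:-→d10:-→d11:-→d12:-→d13:-→d14:-→d15:-→d16:H0  best=H0
  add 128.0.0.0/1 -> H0 at depth 1
  ? 184.28.0.103  path d0:-→d1:H0→d2:H3→d3:-→d4:-→d5:-→d6:-→d7:-→d8:-→d9:-→d10:-→d11:-→d12:-→d13:-→d14:-→d15:-→d16:H0  best=H0
  ? 137.127.66.249  path d0:-→d1:H0→d2:H3  best=H3
  ? 130.5.17.52  path d0:-→d1:H0→d2:H3  best=H3
  add 32.0.0.0/5 -> H2 at depth 5
  add 148.192.0.0/15 -> H3 at depth 15
  add 33.79.0.0/20 -> H5 at depth 20
  ? 128.0.0.20  path d0:-→d1:H0→d2:H3→d3:-  best=H3
  del 33.79.0.0/16 (clear depth 16)
  del 95.24.83.64/28 (clear depth 28)
  add 95.24.83.0/25 -> H4 at depth 25
  add 95.0.0.0/10 -> H4 at depth 10
  add 148.193.219.228/32 -> H1 at depth 32
  add 33.79.0.0/19 -> H0 at depth 19
  ? 33.79.9.218  path d0:-→d1:-→d2:-→d3:-→d4:-→d5:H2→d6:-→d7:-→d8:-→d9:-→d10:-→d11:-→d12:-→d13:-→d14:-→d15:-→d16:-→d17:-→d18:-→d19:H0→d20:H5→d21:-→d22:-→d23:-→d24:-→d25:-→d26:-→d27:-→d28:-→d29:-→d30:-→d31:-→d32:H5  best=H5
  ? 83.188.141.25  path d0:-→d1:-→d2:-→d3:-→d4:-  best=no-route
  add 184.0.0.0/10 -> H1 at depth 10

== LOOKUPS ==
["H0","H0","H3","H3","H3","H5","no-route"]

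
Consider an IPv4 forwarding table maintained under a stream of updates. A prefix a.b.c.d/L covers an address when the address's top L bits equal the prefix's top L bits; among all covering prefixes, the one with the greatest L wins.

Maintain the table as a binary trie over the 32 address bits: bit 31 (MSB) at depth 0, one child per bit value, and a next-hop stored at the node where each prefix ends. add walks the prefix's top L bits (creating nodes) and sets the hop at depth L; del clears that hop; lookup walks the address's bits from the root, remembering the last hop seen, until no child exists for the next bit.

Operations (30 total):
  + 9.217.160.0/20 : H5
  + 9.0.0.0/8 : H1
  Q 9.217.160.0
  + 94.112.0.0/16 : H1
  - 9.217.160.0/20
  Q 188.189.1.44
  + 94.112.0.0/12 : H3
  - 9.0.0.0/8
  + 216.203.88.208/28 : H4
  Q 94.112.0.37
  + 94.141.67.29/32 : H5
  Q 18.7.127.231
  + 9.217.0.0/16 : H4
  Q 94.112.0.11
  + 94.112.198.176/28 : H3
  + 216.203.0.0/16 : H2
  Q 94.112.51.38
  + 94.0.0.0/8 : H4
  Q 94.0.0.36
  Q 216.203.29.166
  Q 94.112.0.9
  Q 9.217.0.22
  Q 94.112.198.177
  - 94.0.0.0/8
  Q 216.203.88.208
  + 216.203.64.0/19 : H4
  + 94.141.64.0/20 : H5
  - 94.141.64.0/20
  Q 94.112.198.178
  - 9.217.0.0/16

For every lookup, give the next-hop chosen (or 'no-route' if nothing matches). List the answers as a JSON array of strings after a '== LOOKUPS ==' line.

Trace:
  add 9.217.160.0/20 -> H5 at depth 20
  add 9.0.0.0/8 -> H1 at depth 8
  Q 9.217.160.0: descend 00001001110110011010 ; hops seen [H1,H5] ; pick H5
  add 94.112.0.0/16 -> H1 at depth 16
  del 9.217.160.0/20 (clear depth 20)
  Q 188.189.1.44: descend ε ; hops seen [∅] ; pick no-route
  add 94.112.0.0/12 -> H3 at depth 12
  del 9.0.0.0/8 (clear depth 8)
  add 216.203.88.208/28 -> H4 at depth 28
  Q 94.112.0.37: descend 0101111001110000 ; hops seen [H3,H1] ; pick H1
  add 94.141.67.29/32 -> H5 at depth 32
  Q 18.7.127.231: descend 000 ; hops seen [∅] ; pick no-route
  add 9.217.0.0/16 -> H4 at depth 16
  Q 94.112.0.11: descend 0101111001110000 ; hops seen [H3,H1] ; pick H1
  add 94.112.198.176/28 -> H3 at depth 28
  add 216.203.0.0/16 -> H2 at depth 16
  Q 94.112.51.38: descend 0101111001110000 ; hops seen [H3,H1] ; pick H1
  add 94.0.0.0/8 -> H4 at depth 8
  Q 94.0.0.36: descend 010111100 ; hops seen [H4] ; pick H4
  Q 216.203.29.166: descend 11011000110010110 ; hops seen [H2] ; pick H2
  Q 94.112.0.9: descend 0101111001110000 ; hops seen [H4,H3,H1] ; pick H1
  Q 9.217.0.22: descend 0000100111011001 ; hops seen [H4] ; pick H4
  Q 94.112.198.177: descend 0101111001110000110001101011 ; hops seen [H4,H3,H1,H3] ; pick H3
  del 94.0.0.0/8 (clear depth 8)
  Q 216.203.88.208: descend 1101100011001011010110001101 ; hops seen [H2,H4] ; pick H4
  add 216.203.64.0/19 -> H4 at depth 19
  add 94.141.64.0/20 -> H5 at depth 20
  del 94.141.64.0/20 (clear depth 20)
  Q 94.112.198.178: descend 0101111001110000110001101011 ; hops seen [H3,H1,H3] ; pick H3
  del 9.217.0.0/16 (clear depth 16)

== LOOKUPS ==
["H5","no-route","H1","no-route","H1","H1","H4","H2","H1","H4","H3","H4","H3"]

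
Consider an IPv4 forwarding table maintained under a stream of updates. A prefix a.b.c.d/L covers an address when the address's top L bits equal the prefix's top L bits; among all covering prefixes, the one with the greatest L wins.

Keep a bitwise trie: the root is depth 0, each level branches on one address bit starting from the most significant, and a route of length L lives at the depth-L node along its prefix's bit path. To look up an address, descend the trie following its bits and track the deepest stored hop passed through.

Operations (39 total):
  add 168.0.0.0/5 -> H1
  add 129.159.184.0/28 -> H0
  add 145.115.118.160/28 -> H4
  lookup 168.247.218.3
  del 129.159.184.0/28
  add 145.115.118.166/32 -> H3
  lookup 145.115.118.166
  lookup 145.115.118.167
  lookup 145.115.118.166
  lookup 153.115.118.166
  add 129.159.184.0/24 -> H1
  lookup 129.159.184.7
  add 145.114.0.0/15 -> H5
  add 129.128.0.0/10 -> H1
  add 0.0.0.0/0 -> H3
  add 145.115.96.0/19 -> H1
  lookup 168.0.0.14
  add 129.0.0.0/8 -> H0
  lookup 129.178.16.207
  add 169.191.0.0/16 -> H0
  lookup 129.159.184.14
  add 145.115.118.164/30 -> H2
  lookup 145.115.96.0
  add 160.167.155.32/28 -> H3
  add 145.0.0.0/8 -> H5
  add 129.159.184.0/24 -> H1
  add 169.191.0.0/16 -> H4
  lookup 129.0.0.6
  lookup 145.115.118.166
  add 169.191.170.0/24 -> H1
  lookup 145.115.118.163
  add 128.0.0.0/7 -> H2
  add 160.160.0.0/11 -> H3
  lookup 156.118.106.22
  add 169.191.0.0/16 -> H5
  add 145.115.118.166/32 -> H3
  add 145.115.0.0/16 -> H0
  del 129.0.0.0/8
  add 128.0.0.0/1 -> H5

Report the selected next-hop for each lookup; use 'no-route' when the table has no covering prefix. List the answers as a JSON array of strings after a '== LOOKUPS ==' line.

Apply in order:
  + 168.0.0.0/5 (H1) depth=5
  + 129.159.184.0/28 (H0) depth=28
  + 145.115.118.160/28 (H4) depth=28
  lookup 168.247.218.3: bits 10101 walk d0:-→d1:-→d2:-→d3:-→d4:-→d5:H1 -> H1
  del 129.159.184.0/28 (clear depth 28)
  + 145.115.118.166/32 (H3) depth=32
  lookup 145.115.118.166: bits 10010001011100110111011010100110 walk d0:-→d1:-→d2:-→d3:-→d4:-→d5:-→d6:-→d7:-→d8:-→d9:-→d10:-→d11:-→d12:-→d13:-→d14:-→d15:-→d16:-→d17:-→d18:-→d19:-→d20:-→d21:-→d22:-→d23:-→d24:-→d25:-→d26:-→d27:-→d28:H4→d29:-→d30:-→d31:-→d32:H3 -> H3
  lookup 145.115.118.167: bits 1001000101110011011101101010011 walk d0:-→d1:-→d2:-→d3:-→d4:-→d5:-→d6:-→d7:-→d8:-→d9:-→d10:-→d11:-→d12:-→d13:-→d14:-→d15:-→d16:-→d17:-→d18:-→d19:-→d20:-→d21:-→d22:-→d23:-→d24:-→d25:-→d26:-→d27:-→d28:H4→d29:-→d30:-→d31:- -> H4
  lookup 145.115.118.166: bits 10010001011100110111011010100110 walk d0:-→d1:-→d2:-→d3:-→d4:-→d5:-→d6:-→d7:-→d8:-→d9:-→d10:-→d11:-→d12:-→d13:-→d14:-→d15:-→d16:-→d17:-→d18:-→d19:-→d20:-→d21:-→d22:-→d23:-→d24:-→d25:-→d26:-→d27:-→d28:H4→d29:-→d30:-→d31:-→d32:H3 -> H3
  lookup 153.115.118.166: bits 1001 walk d0:-→d1:-→d2:-→d3:-→d4:- -> no-route
  + 129.159.184.0/24 (H1) depth=24
  lookup 129.159.184.7: bits 1000000110011111101110000000 walk d0:-→d1:-→d2:-→d3:-→d4:-→d5:-→d6:-→d7:-→d8:-→d9:-→d10:-→d11:-→d12:-→d13:-→d14:-→d15:-→d16:-→d17:-→d18:-→d19:-→d20:-→d21:-→d22:-→d23:-→d24:H1→d25:-→d26:-→d27:-→d28:- -> H1
  + 145.114.0.0/15 (H5) depth=15
  + 129.128.0.0/10 (H1) depth=10
  + 0.0.0.0/0 (H3) depth=0
  + 145.115.96.0/19 (H1) depth=19
  lookup 168.0.0.14: bits 10101 walk d0:H3→d1:-→d2:-→d3:-→d4:-→d5:H1 -> H1
  + 129.0.0.0/8 (H0) depth=8
  lookup 129.178.16.207: bits 1000000110 walk d0:H3→d1:-→d2:-→d3:-→d4:-→d5:-→d6:-→d7:-→d8:H0→d9:-→d10:H1 -> H1
  + 169.191.0.0/16 (H0) depth=16
  lookup 129.159.184.14: bits 1000000110011111101110000000 walk d0:H3→d1:-→d2:-→d3:-→d4:-→d5:-→d6:-→d7:-→d8:H0→d9:-→d10:H1→d11:-→d12:-→d13:-→d14:-→d15:-→d16:-→d17:-→d18:-→d19:-→d20:-→d21:-→d22:-→d23:-→d24:H1→d25:-→d26:-→d27:-→d28:- -> H1
  + 145.115.118.164/30 (H2) depth=30
  lookup 145.115.96.0: bits 1001000101110011011 walk d0:H3→d1:-→d2:-→d3:-→d4:-→d5:-→d6:-→d7:-→d8:-→d9:-→d10:-→d11:-→d12:-→d13:-→d14:-→d15:H5→d16:-→d17:-→d18:-→d19:H1 -> H1
  + 160.167.155.32/28 (H3) depth=28
  + 145.0.0.0/8 (H5) depth=8
  + 129.159.184.0/24 (H1) depth=24
  + 169.191.0.0/16 (H4) depth=16
  lookup 129.0.0.6: bits 10000001 walk d0:H3→d1:-→d2:-→d3:-→d4:-→d5:-→d6:-→d7:-→d8:H0 -> H0
  lookup 145.115.118.166: bits 10010001011100110111011010100110 walk d0:H3→d1:-→d2:-→d3:-→d4:-→d5:-→d6:-→d7:-→d8:H5→d9:-→d10:-→d11:-→d12:-→d13:-→d14:-→d15:H5→d16:-→d17:-→d18:-→d19:H1→d20:-→d21:-→d22:-→d23:-→d24:-→d25:-→d26:-→d27:-→d28:H4→d29:-→d30:H2→d31:-→d32:H3 -> H3
  + 169.191.170.0/24 (H1) depth=24
  lookup 145.115.118.163: bits 10010001011100110111011010100 walk d0:H3→d1:-→d2:-→d3:-→d4:-→d5:-→d6:-→d7:-→d8:H5→d9:-→d10:-→d11:-→d12:-→d13:-→d14:-→d15:H5→d16:-→d17:-→d18:-→d19:H1→d20:-→d21:-→d22:-→d23:-→d24:-→d25:-→d26:-→d27:-→d28:H4→d29:- -> H4
  + 128.0.0.0/7 (H2) depth=7
  + 160.160.0.0/11 (H3) depth=11
  lookup 156.118.106.22: bits 1001 walk d0:H3→d1:-→d2:-→d3:-→d4:- -> H3
  + 169.191.0.0/16 (H5) depth=16
  + 145.115.118.166/32 (H3) depth=32
  + 145.115.0.0/16 (H0) depth=16
  del 129.0.0.0/8 (clear depth 8)
  + 128.0.0.0/1 (H5) depth=1

== LOOKUPS ==
["H1","H3","H4","H3","no-route","H1","H1","H1","H1","H1","H0","H3","H4","H3"]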